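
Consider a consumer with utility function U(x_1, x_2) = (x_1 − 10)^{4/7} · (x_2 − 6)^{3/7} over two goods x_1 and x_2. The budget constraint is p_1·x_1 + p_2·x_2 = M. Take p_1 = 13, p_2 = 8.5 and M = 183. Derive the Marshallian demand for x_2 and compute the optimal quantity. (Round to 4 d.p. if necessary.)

x_2* = 6.1008

Discretionary income = 183 − 10·13 − 6·8.5 = 2; x_2* = 6 + 3/7·2/8.5 = 6.1008.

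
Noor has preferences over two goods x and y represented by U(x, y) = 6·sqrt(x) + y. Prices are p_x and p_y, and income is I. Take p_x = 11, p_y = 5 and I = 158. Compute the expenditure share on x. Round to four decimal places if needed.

MU_x = 3/√x, MU_y = 1. Tangency: 3/√x = p_x/p_y.
Solve: √x = 3·p_y/p_x, so x*(p_x,p_y) = (3·p_y/p_x)², and y* = (I − p_x·x*)/p_y.
Plugging in: x* = (3·5/11)² = 1.8595, y* = 27.5091.
Expenditure on x: 11·1.8595 = 20.4545; share = 0.1295.

share on x = 0.1295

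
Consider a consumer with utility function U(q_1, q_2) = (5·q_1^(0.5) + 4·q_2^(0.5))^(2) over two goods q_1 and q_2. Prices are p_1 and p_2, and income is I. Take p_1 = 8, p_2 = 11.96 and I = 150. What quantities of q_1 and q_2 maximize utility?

q_1* = 13.1294, q_2* = 3.7596

From the CES first-order condition, (5/4)·(q_2/q_1)^(0.5) = p_1/p_2.
Hence q_2/q_1 = ((4/5)·p_1/p_2)^(1/(0.5)), i.e. raised to the 2 power.
Substitute q_2 = (q_2/q_1)·q_1 into the budget: q_1* = I/(p_1 + p_2·(q_2/q_1)).
Numerically q_2/q_1 = 0.28635, so q_1* = 150/(8 + 11.96·0.28635) = 13.1294 and q_2* = 0.28635·13.1294 = 3.7596.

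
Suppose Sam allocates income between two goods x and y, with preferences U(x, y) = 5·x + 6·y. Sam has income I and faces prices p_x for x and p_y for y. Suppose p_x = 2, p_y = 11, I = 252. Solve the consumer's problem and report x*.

x gives more utility per dollar, so spend all income on x: x* = I/p_x, y* = 0.
Numerically: x* = 126, y* = 0.

x* = 126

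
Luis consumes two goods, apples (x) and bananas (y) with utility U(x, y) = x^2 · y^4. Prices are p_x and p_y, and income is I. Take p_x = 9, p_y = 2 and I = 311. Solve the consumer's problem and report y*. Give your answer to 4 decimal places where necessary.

y* = 103.6667

Tangency: MRS = (1/2)·y/x = p_x/p_y.
Rearranging, p_y·y = 2·p_x·x. Substituting into the budget gives p_x·x·(1 + 2) = I.
Demand: x*(p_x,p_y,I) = 1/3·I/p_x and y* = 2/3·I/p_y.
At p_x=9, p_y=2, I=311: y* = 2/3·311/2 = 103.6667.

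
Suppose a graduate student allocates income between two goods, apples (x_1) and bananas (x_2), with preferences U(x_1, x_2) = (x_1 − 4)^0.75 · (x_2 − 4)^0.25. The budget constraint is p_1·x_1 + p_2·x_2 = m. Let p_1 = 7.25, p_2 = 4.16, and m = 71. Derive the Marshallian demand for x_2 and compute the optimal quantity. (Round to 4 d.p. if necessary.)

x_2* = 5.524

MRS = 3·(x_2−4)/(x_1−4). Tangency with p_1/p_2 gives x_2−4 = (1/3)·(p_1/p_2)·(x_1−4).
After buying the subsistence bundle (4, 4), a share 0.75 of the remaining income goes to x_1: x_1* = 4 + 0.75·(m − 4p_1 − 4p_2)/p_1.
Discretionary income = 71 − 4·7.25 − 4·4.16 = 25.36; x_2* = 4 + 0.25·25.36/4.16 = 5.524.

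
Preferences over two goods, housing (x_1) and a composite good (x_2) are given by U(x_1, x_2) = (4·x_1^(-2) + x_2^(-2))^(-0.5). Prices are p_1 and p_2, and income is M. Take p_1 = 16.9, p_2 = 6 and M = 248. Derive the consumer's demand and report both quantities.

From the CES first-order condition, 4·(x_2/x_1)^(3) = p_1/p_2.
Solve for the ratio: x_2/x_1 = [(1/4)·p_1/p_2]^(1/3).
With the ratio pinned down, the budget gives x_1* = M/(p_1 + p_2·(x_2/x_1)) and x_2* = (x_2/x_1)·x_1*.
Numerically x_2/x_1 = 0.889662, so x_1* = 248/(16.9 + 6·0.889662) = 11.1521 and x_2* = 0.889662·11.1521 = 9.9216.

x_1* = 11.1521, x_2* = 9.9216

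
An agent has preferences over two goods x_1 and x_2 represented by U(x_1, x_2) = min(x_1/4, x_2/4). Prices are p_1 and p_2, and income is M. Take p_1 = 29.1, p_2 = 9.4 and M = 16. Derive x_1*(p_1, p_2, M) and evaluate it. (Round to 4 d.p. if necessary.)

x_1* = 0.4156

Demand: x_1*(p_1,p_2,M) = 4·M/(4·p_1 + 4·p_2), x_2* = 4·M/(4·p_1 + 4·p_2).
Here 4·29.1 + 4·9.4 = 154, giving x_1* = 0.4156.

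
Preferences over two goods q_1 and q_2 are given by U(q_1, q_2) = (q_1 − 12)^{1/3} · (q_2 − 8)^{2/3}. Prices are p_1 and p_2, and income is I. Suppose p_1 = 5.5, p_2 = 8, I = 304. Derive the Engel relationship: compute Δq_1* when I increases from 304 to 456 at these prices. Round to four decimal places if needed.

Δq_1* = 9.2121

This is Cobb-Douglas in (q_1−12, q_2−8): tangency gives 1/3·p_2·(q_2−8) = 2/3·p_1·(q_1−12).
Substituting into the budget: q_1* = 12 + 1/3·(I − 12·p_1 − 8·p_2)/p_1, and q_2* = 8 + 2/3·(…)/p_2.
Discretionary income = 304 − 12·5.5 − 8·8 = 174; q_1* = 12 + 1/3·174/5.5 = 22.5455.
At I' = 456: q_1* = 31.7576. Change: 31.7576 − 22.5455 = 9.2121.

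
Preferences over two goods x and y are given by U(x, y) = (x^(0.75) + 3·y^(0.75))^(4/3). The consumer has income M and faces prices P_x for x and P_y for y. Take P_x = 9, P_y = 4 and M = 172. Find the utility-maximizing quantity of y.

With the ratio pinned down, the budget gives x* = M/(P_x + P_y·(y/x)) and y* = (y/x)·x*.
Numerically y/x = 2075.941406, so x* = 172/(9 + 4·2075.941406) = 0.0207 and y* = 2075.941406·0.0207 = 42.9534.

y* = 42.9534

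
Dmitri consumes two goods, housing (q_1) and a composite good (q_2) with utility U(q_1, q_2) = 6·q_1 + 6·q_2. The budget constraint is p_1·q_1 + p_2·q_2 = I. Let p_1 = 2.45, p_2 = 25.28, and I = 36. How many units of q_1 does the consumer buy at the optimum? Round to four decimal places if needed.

Linear utility — the consumer picks whichever good has higher MU/price: 6/2.45 = 2.449 vs 6/25.28 = 0.2373.
q_1 gives more utility per dollar, so spend all income on q_1: q_1* = I/p_1, q_2* = 0.
Numerically: q_1* = 14.6939, q_2* = 0.

q_1* = 14.6939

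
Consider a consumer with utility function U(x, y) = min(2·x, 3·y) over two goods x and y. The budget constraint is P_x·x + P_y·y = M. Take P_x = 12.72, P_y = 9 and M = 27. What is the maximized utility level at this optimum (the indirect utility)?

Leontief preferences: the optimum is at the kink where x/3 = y/2, i.e. y = (2/3)·x.
Budget: P_x·x + P_y·(2/3)·x = M, so (3·P_x + 2·P_y)·x = 3·M.
Demand: x*(P_x,P_y,M) = 3·M/(3·P_x + 2·P_y), y* = 2·M/(3·P_x + 2·P_y).
Here 3·12.72 + 2·9 = 56.16, giving x* = 1.4423 and y* = 0.9615.
Utility at the optimum: U(1.4423, 0.9615) = 2.8846.

V = 2.8846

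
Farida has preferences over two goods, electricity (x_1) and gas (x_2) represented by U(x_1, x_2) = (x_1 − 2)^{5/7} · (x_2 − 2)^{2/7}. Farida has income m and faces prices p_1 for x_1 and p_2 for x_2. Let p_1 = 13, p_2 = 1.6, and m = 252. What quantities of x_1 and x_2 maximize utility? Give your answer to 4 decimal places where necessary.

x_1* = 14.2418, x_2* = 41.7857

MRS = (5/2)·(x_2−2)/(x_1−2). Tangency with p_1/p_2 gives x_2−2 = (2/5)·(p_1/p_2)·(x_1−2).
Substituting into the budget: x_1* = 2 + 5/7·(m − 2·p_1 − 2·p_2)/p_1, and x_2* = 2 + 2/7·(…)/p_2.
Discretionary income = 252 − 2·13 − 2·1.6 = 222.8; x_1* = 2 + 5/7·222.8/13 = 14.2418; x_2* = 2 + 2/7·222.8/1.6 = 41.7857.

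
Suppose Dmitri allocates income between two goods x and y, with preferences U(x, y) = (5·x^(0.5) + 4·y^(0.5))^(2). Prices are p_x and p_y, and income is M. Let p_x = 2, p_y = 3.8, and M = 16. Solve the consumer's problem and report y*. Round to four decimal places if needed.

y* = 1.0609

MRS = MU_x/MU_y = (5/4)·(y/x)^(0.5). Set equal to p_x/p_y.
Solve for the ratio: y/x = [(4/5)·p_x/p_y]^(2).
Substitute y = (y/x)·x into the budget: x* = M/(p_x + p_y·(y/x)).
Numerically y/x = 0.177285, so x* = 16/(2 + 3.8·0.177285) = 5.9843 and y* = 0.177285·5.9843 = 1.0609.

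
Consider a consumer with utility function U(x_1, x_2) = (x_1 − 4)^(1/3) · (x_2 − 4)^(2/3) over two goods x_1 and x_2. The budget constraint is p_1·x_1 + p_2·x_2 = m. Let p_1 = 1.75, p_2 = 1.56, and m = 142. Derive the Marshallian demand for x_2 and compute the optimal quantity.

This is Cobb-Douglas in (x_1−4, x_2−4): tangency gives 1/3·p_2·(x_2−4) = 2/3·p_1·(x_1−4).
After buying the subsistence bundle (4, 4), a share 1/3 of the remaining income goes to x_1: x_1* = 4 + 1/3·(m − 4p_1 − 4p_2)/p_1.
Discretionary income = 142 − 4·1.75 − 4·1.56 = 128.76; x_2* = 4 + 2/3·128.76/1.56 = 59.0256.

x_2* = 59.0256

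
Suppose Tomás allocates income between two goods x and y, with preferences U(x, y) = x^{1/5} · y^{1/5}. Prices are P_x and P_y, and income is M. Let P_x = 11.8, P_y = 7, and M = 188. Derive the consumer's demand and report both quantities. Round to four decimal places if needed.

x* = 7.9661, y* = 13.4286

Tangency: MRS = y/x = P_x/P_y.
So 0.2·P_y·y = 0.2·P_x·x; combined with the budget, a share 0.5 of income goes to x.
Demand: x*(P_x,P_y,M) = 0.5·M/P_x and y* = 0.5·M/P_y.
At P_x=11.8, P_y=7, M=188: x* = 0.5·188/11.8 = 7.9661, y* = 13.4286.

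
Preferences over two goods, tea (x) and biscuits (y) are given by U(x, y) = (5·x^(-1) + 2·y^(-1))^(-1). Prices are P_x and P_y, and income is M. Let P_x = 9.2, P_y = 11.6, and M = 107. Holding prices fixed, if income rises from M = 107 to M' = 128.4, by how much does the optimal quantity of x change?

Δx* = 1.3601

Substitute y = (y/x)·x into the budget: x* = M/(P_x + P_y·(y/x)).
Numerically y/x = 0.563242, so x* = 107/(9.2 + 11.6·0.563242) = 6.8007.
At M' = 128.4: x* = 8.1609. Change: 8.1609 − 6.8007 = 1.3601.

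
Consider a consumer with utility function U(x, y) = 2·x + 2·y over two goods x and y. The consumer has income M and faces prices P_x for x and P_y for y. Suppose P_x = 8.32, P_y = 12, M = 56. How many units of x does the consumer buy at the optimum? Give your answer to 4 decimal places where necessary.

x* = 6.7308

x gives more utility per dollar, so spend all income on x: x* = M/P_x, y* = 0.
Numerically: x* = 6.7308, y* = 0.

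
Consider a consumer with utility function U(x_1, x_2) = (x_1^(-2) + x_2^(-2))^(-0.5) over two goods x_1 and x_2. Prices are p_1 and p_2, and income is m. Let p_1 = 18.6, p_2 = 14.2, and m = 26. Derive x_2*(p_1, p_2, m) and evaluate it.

With the ratio pinned down, the budget gives x_1* = m/(p_1 + p_2·(x_2/x_1)) and x_2* = (x_2/x_1)·x_1*.
Numerically x_2/x_1 = 1.094145, so x_1* = 26/(18.6 + 14.2·1.094145) = 0.7616 and x_2* = 1.094145·0.7616 = 0.8333.

x_2* = 0.8333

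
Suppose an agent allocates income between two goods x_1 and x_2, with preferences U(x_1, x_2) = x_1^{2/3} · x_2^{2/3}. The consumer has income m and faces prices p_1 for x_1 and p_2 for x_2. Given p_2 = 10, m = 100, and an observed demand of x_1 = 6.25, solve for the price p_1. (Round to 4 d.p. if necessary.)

p_1 = 8

The MRS is x_2/x_1. Set MRS = p_1/p_2.
Rearranging, p_2·x_2 = p_1·x_1. Substituting into the budget gives p_1·x_1·(1 + 1) = m.
Demand: x_1*(p_1,p_2,m) = 0.5·m/p_1 and x_2* = 0.5·m/p_2.
Set x_1* = 6.25 in the demand function and solve for p_1: p_1 = 8.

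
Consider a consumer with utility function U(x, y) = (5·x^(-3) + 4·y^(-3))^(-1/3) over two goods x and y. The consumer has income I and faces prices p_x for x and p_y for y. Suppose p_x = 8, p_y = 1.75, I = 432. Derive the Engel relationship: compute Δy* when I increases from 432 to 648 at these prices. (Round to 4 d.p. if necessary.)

Δy* = 28.6662

From the CES first-order condition, (5/4)·(y/x)^(4) = p_x/p_y.
Solve for the ratio: y/x = [(4/5)·p_x/p_y]^(0.25).
Substitute y = (y/x)·x into the budget: x* = I/(p_x + p_y·(y/x)).
Numerically y/x = 1.382883, so x* = 432/(8 + 1.75·1.382883) = 41.4586 and y* = 1.382883·41.4586 = 57.3323.
At I' = 648: y* = 85.9985. Change: 85.9985 − 57.3323 = 28.6662.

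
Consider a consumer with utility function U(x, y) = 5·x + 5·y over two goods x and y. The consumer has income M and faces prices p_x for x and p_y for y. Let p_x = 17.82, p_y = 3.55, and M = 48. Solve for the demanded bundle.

x* = 0, y* = 13.5211

Perfect substitutes: compare marginal utility per dollar. 5/p_x vs 5/p_y → 0.2806 vs 1.4085.
y gives more utility per dollar, so spend all income on y: y* = M/p_y, x* = 0.
Numerically: x* = 0, y* = 13.5211.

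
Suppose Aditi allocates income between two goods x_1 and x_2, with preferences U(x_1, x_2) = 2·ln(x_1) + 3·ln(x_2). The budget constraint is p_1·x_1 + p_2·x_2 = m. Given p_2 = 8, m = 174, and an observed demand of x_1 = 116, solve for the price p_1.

MU_x_1/MU_x_2 = (2·x_2)/(3·x_1); tangency sets this equal to p_1/p_2.
Rearranging, p_2·x_2 = (3/2)·p_1·x_1. Substituting into the budget gives p_1·x_1·(1 + (3/2)) = m.
Demand: x_1*(p_1,p_2,m) = 0.4·m/p_1 and x_2* = 0.6·m/p_2.
Set x_1* = 116 in the demand function and solve for p_1: p_1 = 0.6.

p_1 = 0.6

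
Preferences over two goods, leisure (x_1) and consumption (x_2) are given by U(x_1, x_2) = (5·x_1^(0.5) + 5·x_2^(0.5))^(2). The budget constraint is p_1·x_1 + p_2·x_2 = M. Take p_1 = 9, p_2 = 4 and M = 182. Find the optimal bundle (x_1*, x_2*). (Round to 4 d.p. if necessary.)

MU_x_1 ∝ 5·x_1^(-0.5), MU_x_2 ∝ 5·x_2^(-0.5), so MRS = (x_2/x_1)^(0.5) = p_1/p_2.
Hence x_2/x_1 = (p_1/p_2)^(1/(0.5)), i.e. raised to the 2 power.
Substitute x_2 = (x_2/x_1)·x_1 into the budget: x_1* = M/(p_1 + p_2·(x_2/x_1)).
Numerically x_2/x_1 = 5.0625, so x_1* = 182/(9 + 4·5.0625) = 6.2222 and x_2* = 5.0625·6.2222 = 31.5.

x_1* = 6.2222, x_2* = 31.5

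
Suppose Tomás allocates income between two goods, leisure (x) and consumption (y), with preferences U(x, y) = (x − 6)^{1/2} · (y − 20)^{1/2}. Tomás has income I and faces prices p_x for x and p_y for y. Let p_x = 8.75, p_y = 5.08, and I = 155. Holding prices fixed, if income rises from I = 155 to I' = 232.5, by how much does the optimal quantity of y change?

Δy* = 7.628

Let x' = x−6, y' = y−20. MRS = y'/x' = p_x/p_y.
Substituting into the budget: x* = 6 + 0.5·(I − 6·p_x − 20·p_y)/p_x, and y* = 20 + 0.5·(…)/p_y.
Discretionary income = 155 − 6·8.75 − 20·5.08 = 0.9; y* = 20 + 0.5·0.9/5.08 = 20.0886.
At I' = 232.5: y* = 27.7165. Change: 27.7165 − 20.0886 = 7.628.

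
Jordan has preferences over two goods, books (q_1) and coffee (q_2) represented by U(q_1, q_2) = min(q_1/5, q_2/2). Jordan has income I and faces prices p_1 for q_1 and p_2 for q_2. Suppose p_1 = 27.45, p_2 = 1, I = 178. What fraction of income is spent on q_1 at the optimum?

share on q_1 = 0.9856

With perfect complements, no substitution: consume in ratio q_1:q_2 = 5:2.
Budget: p_1·q_1 + p_2·(2/5)·q_1 = I, so (5·p_1 + 2·p_2)·q_1 = 5·I.
Demand: q_1*(p_1,p_2,I) = 5·I/(5·p_1 + 2·p_2), q_2* = 2·I/(5·p_1 + 2·p_2).
Here 5·27.45 + 2·1 = 139.25, giving q_1* = 6.3914 and q_2* = 2.5566.
Expenditure on q_1: 27.45·6.3914 = 175.4434; share = 0.9856.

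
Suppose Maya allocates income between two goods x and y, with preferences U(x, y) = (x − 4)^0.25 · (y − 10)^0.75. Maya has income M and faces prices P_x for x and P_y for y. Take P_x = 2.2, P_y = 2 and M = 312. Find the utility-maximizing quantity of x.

x* = 36.1818

Let x' = x−4, y' = y−10. MRS = (1/3)·y'/x' = P_x/P_y.
Substituting into the budget: x* = 4 + 0.25·(M − 4·P_x − 10·P_y)/P_x, and y* = 10 + 0.75·(…)/P_y.
Discretionary income = 312 − 4·2.2 − 10·2 = 283.2; x* = 4 + 0.25·283.2/2.2 = 36.1818.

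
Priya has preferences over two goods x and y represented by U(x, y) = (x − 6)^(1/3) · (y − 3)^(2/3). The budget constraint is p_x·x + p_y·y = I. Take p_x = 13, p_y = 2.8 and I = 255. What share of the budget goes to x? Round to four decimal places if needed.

This is Cobb-Douglas in (x−6, y−3): tangency gives 1/3·p_y·(y−3) = 2/3·p_x·(x−6).
Substituting into the budget: x* = 6 + 1/3·(I − 6·p_x − 3·p_y)/p_x, and y* = 3 + 2/3·(…)/p_y.
Discretionary income = 255 − 6·13 − 3·2.8 = 168.6; x* = 6 + 1/3·168.6/13 = 10.3231; y* = 3 + 2/3·168.6/2.8 = 43.1429.
Expenditure on x: 13·10.3231 = 134.2; share = 0.5263.

share on x = 0.5263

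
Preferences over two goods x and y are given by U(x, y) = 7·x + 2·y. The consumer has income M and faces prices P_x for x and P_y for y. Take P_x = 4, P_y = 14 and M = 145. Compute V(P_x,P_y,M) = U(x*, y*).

V = 253.75

Perfect substitutes: compare marginal utility per dollar. 7/P_x vs 2/P_y → 1.75 vs 0.1429.
x gives more utility per dollar, so spend all income on x: x* = M/P_x, y* = 0.
Numerically: x* = 36.25, y* = 0.
Utility at the optimum: U(36.25, 0) = 253.75.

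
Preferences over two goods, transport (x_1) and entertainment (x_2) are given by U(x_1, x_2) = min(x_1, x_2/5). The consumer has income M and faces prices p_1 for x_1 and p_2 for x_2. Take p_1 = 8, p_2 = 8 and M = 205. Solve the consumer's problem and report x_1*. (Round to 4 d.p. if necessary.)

Leontief preferences: the optimum is at the kink where x_1/1 = x_2/5, i.e. x_2 = 5·x_1.
Budget: p_1·x_1 + p_2·5·x_1 = M, so (p_1 + 5·p_2)·x_1 = M.
Demand: x_1*(p_1,p_2,M) = M/(p_1 + 5·p_2), x_2* = 5·M/(p_1 + 5·p_2).
Here 8 + 5·8 = 48, giving x_1* = 4.2708.

x_1* = 4.2708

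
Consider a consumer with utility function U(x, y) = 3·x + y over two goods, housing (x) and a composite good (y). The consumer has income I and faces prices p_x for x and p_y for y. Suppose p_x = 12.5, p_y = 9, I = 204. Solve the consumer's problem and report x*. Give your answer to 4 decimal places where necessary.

x* = 16.32

Perfect substitutes: compare marginal utility per dollar. 3/p_x vs 1/p_y → 0.24 vs 0.1111.
x gives more utility per dollar, so spend all income on x: x* = I/p_x, y* = 0.
Numerically: x* = 16.32, y* = 0.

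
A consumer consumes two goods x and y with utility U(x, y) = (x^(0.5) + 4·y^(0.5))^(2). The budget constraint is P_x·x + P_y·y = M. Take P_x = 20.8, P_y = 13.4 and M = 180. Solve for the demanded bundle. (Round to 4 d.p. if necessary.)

MU_x ∝ x^(-0.5), MU_y ∝ 4·y^(-0.5), so MRS = (1/4)·(y/x)^(0.5) = P_x/P_y.
Solve for the ratio: y/x = [4·P_x/P_y]^(2).
Substitute y = (y/x)·x into the budget: x* = M/(P_x + P_y·(y/x)).
Numerically y/x = 38.551125, so x* = 180/(20.8 + 13.4·38.551125) = 0.335 and y* = 38.551125·0.335 = 12.9129.

x* = 0.335, y* = 12.9129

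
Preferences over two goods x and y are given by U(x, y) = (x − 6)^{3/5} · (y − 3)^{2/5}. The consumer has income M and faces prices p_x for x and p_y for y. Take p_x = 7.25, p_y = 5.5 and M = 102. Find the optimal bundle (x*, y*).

Let x' = x−6, y' = y−3. MRS = (3/2)·y'/x' = p_x/p_y.
After buying the subsistence bundle (6, 3), a share 0.6 of the remaining income goes to x: x* = 6 + 0.6·(M − 6p_x − 3p_y)/p_x.
Discretionary income = 102 − 6·7.25 − 3·5.5 = 42; x* = 6 + 0.6·42/7.25 = 9.4759; y* = 3 + 0.4·42/5.5 = 6.0545.

x* = 9.4759, y* = 6.0545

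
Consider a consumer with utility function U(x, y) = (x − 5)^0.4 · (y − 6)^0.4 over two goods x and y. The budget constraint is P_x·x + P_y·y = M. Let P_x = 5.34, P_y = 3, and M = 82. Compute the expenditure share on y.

share on y = 0.447

This is Cobb-Douglas in (x−5, y−6): tangency gives 0.4·P_y·(y−6) = 0.4·P_x·(x−5).
Substituting into the budget: x* = 5 + 0.5·(M − 5·P_x − 6·P_y)/P_x, and y* = 6 + 0.5·(…)/P_y.
Discretionary income = 82 − 5·5.34 − 6·3 = 37.3; x* = 5 + 0.5·37.3/5.34 = 8.4925; y* = 6 + 0.5·37.3/3 = 12.2167.
Expenditure on y: 3·12.2167 = 36.65; share = 0.447.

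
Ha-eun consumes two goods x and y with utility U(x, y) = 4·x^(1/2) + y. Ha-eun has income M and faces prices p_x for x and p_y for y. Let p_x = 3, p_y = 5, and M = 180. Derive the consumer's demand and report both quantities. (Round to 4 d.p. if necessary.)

x* = 11.1111, y* = 29.3333

Thus x* = (2·p_y/p_x)² — independent of M — with the rest of income spent on y.
Plugging in: x* = (2·5/3)² = 11.1111, y* = 29.3333.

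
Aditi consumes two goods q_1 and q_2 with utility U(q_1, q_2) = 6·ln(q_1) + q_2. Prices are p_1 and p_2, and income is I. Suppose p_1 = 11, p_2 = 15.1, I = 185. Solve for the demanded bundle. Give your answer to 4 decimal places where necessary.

Set MRS = p_1/p_2: (6/q_1)/1 = p_1/p_2.
So q_1*(p_1,p_2) = 6·p_2/p_1, independent of income; and q_2* = (I − 6·p_2)/p_2.
At the given prices: q_1* = 6·15.1/11 = 8.2364, and q_2* = 6.2517.

q_1* = 8.2364, q_2* = 6.2517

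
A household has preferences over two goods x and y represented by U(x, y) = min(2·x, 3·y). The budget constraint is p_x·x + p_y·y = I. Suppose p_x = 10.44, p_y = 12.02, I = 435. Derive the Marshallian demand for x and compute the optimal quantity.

With perfect complements, no substitution: consume in ratio x:y = 3:2.
Budget: p_x·x + p_y·(2/3)·x = I, so (3·p_x + 2·p_y)·x = 3·I.
Demand: x*(p_x,p_y,I) = 3·I/(3·p_x + 2·p_y), y* = 2·I/(3·p_x + 2·p_y).
Here 3·10.44 + 2·12.02 = 55.36, giving x* = 23.573.

x* = 23.573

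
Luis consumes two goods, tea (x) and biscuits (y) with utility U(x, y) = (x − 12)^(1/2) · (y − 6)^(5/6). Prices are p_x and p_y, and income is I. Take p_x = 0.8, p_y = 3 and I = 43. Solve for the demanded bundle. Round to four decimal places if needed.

x* = 19.2188, y* = 9.2083

This is Cobb-Douglas in (x−12, y−6): tangency gives 0.5·p_y·(y−6) = 5/6·p_x·(x−12).
After buying the subsistence bundle (12, 6), a share 0.375 of the remaining income goes to x: x* = 12 + 0.375·(I − 12p_x − 6p_y)/p_x.
Discretionary income = 43 − 12·0.8 − 6·3 = 15.4; x* = 12 + 0.375·15.4/0.8 = 19.2188; y* = 6 + 0.625·15.4/3 = 9.2083.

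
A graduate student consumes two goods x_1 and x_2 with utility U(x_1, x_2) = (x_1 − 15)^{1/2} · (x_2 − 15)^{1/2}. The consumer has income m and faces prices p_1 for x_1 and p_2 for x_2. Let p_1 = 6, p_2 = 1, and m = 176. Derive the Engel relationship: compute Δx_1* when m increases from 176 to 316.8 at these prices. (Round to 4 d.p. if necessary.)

Let x_1' = x_1−15, x_2' = x_2−15. MRS = x_2'/x_1' = p_1/p_2.
Substituting into the budget: x_1* = 15 + 0.5·(m − 15·p_1 − 15·p_2)/p_1, and x_2* = 15 + 0.5·(…)/p_2.
Discretionary income = 176 − 15·6 − 15·1 = 71; x_1* = 15 + 0.5·71/6 = 20.9167.
At m' = 316.8: x_1* = 32.65. Change: 32.65 − 20.9167 = 11.7333.

Δx_1* = 11.7333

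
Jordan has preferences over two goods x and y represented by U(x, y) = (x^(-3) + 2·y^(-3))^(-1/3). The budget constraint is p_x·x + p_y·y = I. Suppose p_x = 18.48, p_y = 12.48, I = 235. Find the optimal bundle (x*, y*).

x* = 6.7429, y* = 8.8455

From the CES first-order condition, (1/2)·(y/x)^(4) = p_x/p_y.
Solve for the ratio: y/x = [2·p_x/p_y]^(0.25).
With the ratio pinned down, the budget gives x* = I/(p_x + p_y·(y/x)) and y* = (y/x)·x*.
Numerically y/x = 1.311835, so x* = 235/(18.48 + 12.48·1.311835) = 6.7429 and y* = 1.311835·6.7429 = 8.8455.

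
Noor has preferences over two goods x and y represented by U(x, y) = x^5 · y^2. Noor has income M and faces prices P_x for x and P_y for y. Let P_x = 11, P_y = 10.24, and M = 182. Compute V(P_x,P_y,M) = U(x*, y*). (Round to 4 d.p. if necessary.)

Demand: x*(P_x,P_y,M) = 5/7·M/P_x and y* = 2/7·M/P_y.
At P_x=11, P_y=10.24, M=182: x* = 5/7·182/11 = 11.8182, y* = 5.0781.
Utility at the optimum: U(11.8182, 5.0781) = 5945112.9449.

V = 5945112.9449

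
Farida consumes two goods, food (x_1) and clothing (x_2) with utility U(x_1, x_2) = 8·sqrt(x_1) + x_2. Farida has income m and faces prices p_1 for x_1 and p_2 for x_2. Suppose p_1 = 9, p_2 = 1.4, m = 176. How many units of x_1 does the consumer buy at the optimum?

x_1* = 0.3872

Set MRS = p_1/p_2: 4·x_1^(−1/2) = p_1/p_2.
Solve: √x_1 = 4·p_2/p_1, so x_1*(p_1,p_2) = (4·p_2/p_1)², and x_2* = (m − p_1·x_1*)/p_2.
Plugging in: x_1* = (4·1.4/9)² = 0.3872.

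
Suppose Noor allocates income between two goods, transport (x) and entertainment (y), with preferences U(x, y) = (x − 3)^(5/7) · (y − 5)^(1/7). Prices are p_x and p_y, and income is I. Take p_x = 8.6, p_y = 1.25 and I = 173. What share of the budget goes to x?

share on x = 0.8281

MRS = 5·(y−5)/(x−3). Tangency with p_x/p_y gives y−5 = (1/5)·(p_x/p_y)·(x−3).
After buying the subsistence bundle (3, 5), a share 5/6 of the remaining income goes to x: x* = 3 + 5/6·(I − 3p_x − 5p_y)/p_x.
Discretionary income = 173 − 3·8.6 − 5·1.25 = 140.95; x* = 3 + 5/6·140.95/8.6 = 16.6579; y* = 5 + 1/6·140.95/1.25 = 23.7933.
Expenditure on x: 8.6·16.6579 = 143.2583; share = 0.8281.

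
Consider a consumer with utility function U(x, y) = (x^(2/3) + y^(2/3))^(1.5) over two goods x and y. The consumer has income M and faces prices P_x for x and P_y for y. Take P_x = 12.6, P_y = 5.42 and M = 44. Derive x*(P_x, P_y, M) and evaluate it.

x* = 0.5453

MU_x ∝ x^(-1/3), MU_y ∝ y^(-1/3), so MRS = (y/x)^(1/3) = P_x/P_y.
Hence y/x = (P_x/P_y)^(1/(1/3)), i.e. raised to the 3 power.
Substitute y = (y/x)·x into the budget: x* = M/(P_x + P_y·(y/x)).
Numerically y/x = 12.563591, so x* = 44/(12.6 + 5.42·12.563591) = 0.5453.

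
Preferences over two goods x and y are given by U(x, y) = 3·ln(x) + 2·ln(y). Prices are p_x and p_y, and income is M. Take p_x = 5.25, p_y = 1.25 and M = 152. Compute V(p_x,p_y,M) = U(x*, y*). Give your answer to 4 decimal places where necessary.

V = 16.3334

Tangency: MRS = (3/2)·y/x = p_x/p_y.
Rearranging, p_y·y = (2/3)·p_x·x. Substituting into the budget gives p_x·x·(1 + (2/3)) = M.
Demand: x*(p_x,p_y,M) = 0.6·M/p_x and y* = 0.4·M/p_y.
At p_x=5.25, p_y=1.25, M=152: x* = 0.6·152/5.25 = 17.3714, y* = 48.64.
Utility at the optimum: U(17.3714, 48.64) = 16.3334.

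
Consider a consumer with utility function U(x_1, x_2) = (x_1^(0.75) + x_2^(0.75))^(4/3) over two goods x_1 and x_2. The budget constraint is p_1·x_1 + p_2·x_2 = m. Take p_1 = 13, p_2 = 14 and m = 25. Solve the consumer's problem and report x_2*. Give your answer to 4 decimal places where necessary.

x_2* = 0.794

MRS = MU_x_1/MU_x_2 = (x_2/x_1)^(0.25). Set equal to p_1/p_2.
Hence x_2/x_1 = (p_1/p_2)^(1/(0.25)), i.e. raised to the 4 power.
With the ratio pinned down, the budget gives x_1* = m/(p_1 + p_2·(x_2/x_1)) and x_2* = (x_2/x_1)·x_1*.
Numerically x_2/x_1 = 0.743466, so x_1* = 25/(13 + 14·0.743466) = 1.068 and x_2* = 0.743466·1.068 = 0.794.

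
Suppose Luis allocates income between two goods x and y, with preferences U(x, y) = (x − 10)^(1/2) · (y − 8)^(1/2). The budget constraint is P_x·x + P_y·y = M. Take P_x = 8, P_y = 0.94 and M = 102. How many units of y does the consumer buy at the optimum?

This is Cobb-Douglas in (x−10, y−8): tangency gives 0.5·P_y·(y−8) = 0.5·P_x·(x−10).
Substituting into the budget: x* = 10 + 0.5·(M − 10·P_x − 8·P_y)/P_x, and y* = 8 + 0.5·(…)/P_y.
Discretionary income = 102 − 10·8 − 8·0.94 = 14.48; y* = 8 + 0.5·14.48/0.94 = 15.7021.

y* = 15.7021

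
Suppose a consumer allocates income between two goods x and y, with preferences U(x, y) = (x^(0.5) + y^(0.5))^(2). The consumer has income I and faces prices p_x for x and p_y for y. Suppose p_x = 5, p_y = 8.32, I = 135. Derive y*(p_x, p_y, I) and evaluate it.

y* = 6.0908

MU_x ∝ x^(-0.5), MU_y ∝ y^(-0.5), so MRS = (y/x)^(0.5) = p_x/p_y.
Solve for the ratio: y/x = [p_x/p_y]^(2).
Substitute y = (y/x)·x into the budget: x* = I/(p_x + p_y·(y/x)).
Numerically y/x = 0.361155, so x* = 135/(5 + 8.32·0.361155) = 16.8649 and y* = 0.361155·16.8649 = 6.0908.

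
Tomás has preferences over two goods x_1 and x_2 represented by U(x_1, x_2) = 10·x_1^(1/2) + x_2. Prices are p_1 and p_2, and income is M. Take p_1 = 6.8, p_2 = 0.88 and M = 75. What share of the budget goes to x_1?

share on x_1 = 0.038

Set MRS = p_1/p_2: 5·x_1^(−1/2) = p_1/p_2.
Solve: √x_1 = 5·p_2/p_1, so x_1*(p_1,p_2) = (5·p_2/p_1)², and x_2* = (M − p_1·x_1*)/p_2.
Plugging in: x_1* = (5·0.88/6.8)² = 0.4187, x_2* = 81.992.
Expenditure on x_1: 6.8·0.4187 = 2.8471; share = 0.038.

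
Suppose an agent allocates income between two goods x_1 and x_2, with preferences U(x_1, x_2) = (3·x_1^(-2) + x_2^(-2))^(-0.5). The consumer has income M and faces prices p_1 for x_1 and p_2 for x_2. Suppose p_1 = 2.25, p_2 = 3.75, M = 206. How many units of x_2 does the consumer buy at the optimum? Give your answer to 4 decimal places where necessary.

MRS = MU_x_1/MU_x_2 = 3·(x_2/x_1)^(3). Set equal to p_1/p_2.
Solve for the ratio: x_2/x_1 = [(1/3)·p_1/p_2]^(1/3).
With the ratio pinned down, the budget gives x_1* = M/(p_1 + p_2·(x_2/x_1)) and x_2* = (x_2/x_1)·x_1*.
Numerically x_2/x_1 = 0.584804, so x_1* = 206/(2.25 + 3.75·0.584804) = 46.3649 and x_2* = 0.584804·46.3649 = 27.1144.

x_2* = 27.1144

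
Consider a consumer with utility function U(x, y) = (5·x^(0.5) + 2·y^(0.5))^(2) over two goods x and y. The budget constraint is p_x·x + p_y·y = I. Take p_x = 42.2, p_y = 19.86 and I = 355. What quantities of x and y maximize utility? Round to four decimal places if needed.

MU_x ∝ 5·x^(-0.5), MU_y ∝ 2·y^(-0.5), so MRS = (5/2)·(y/x)^(0.5) = p_x/p_y.
Solve for the ratio: y/x = [(2/5)·p_x/p_y]^(2).
With the ratio pinned down, the budget gives x* = I/(p_x + p_y·(y/x)) and y* = (y/x)·x*.
Numerically y/x = 0.722414, so x* = 355/(42.2 + 19.86·0.722414) = 6.2779 and y* = 0.722414·6.2779 = 4.5353.

x* = 6.2779, y* = 4.5353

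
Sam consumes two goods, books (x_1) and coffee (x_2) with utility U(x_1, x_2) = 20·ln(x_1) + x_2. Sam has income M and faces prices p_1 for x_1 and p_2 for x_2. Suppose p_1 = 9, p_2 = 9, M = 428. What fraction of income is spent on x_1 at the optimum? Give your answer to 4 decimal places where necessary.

share on x_1 = 0.4206

MU_x_1 = 20/x_1, MU_x_2 = 1. Tangency: 20/x_1 = p_1/p_2.
So x_1*(p_1,p_2) = 20·p_2/p_1, independent of income; and x_2* = (M − 20·p_2)/p_2.
At the given prices: x_1* = 20·9/9 = 20, and x_2* = 27.5556.
Expenditure on x_1: 9·20 = 180; share = 0.4206.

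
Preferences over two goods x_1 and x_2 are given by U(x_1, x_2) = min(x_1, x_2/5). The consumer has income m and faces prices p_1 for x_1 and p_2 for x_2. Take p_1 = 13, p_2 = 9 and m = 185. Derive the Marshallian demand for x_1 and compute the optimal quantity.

Here 13 + 5·9 = 58, giving x_1* = 3.1897.

x_1* = 3.1897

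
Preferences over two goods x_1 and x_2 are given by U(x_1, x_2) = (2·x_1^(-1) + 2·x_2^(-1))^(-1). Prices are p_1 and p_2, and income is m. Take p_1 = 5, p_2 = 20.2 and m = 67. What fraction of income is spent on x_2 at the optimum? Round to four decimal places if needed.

From the CES first-order condition, (x_2/x_1)^(2) = p_1/p_2.
Hence x_2/x_1 = (p_1/p_2)^(1/(2)), i.e. raised to the 0.5 power.
Substitute x_2 = (x_2/x_1)·x_1 into the budget: x_1* = m/(p_1 + p_2·(x_2/x_1)).
Numerically x_2/x_1 = 0.497519, so x_1* = 67/(5 + 20.2·0.497519) = 4.4519 and x_2* = 0.497519·4.4519 = 2.2149.
Expenditure on x_2: 20.2·2.2149 = 44.7407; share = 0.6678.

share on x_2 = 0.6678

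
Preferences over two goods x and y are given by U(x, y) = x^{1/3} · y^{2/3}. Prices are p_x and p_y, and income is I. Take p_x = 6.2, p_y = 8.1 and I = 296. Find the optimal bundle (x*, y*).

Tangency: MRS = (1/2)·y/x = p_x/p_y.
So 1/3·p_y·y = 2/3·p_x·x; combined with the budget, a share 1/3 of income goes to x.
Demand: x*(p_x,p_y,I) = 1/3·I/p_x and y* = 2/3·I/p_y.
At p_x=6.2, p_y=8.1, I=296: x* = 1/3·296/6.2 = 15.914, y* = 24.3621.

x* = 15.914, y* = 24.3621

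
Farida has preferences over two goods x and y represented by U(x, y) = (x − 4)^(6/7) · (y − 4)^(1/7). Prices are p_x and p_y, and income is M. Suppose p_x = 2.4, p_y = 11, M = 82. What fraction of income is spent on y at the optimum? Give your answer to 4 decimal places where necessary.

MRS = 6·(y−4)/(x−4). Tangency with p_x/p_y gives y−4 = (1/6)·(p_x/p_y)·(x−4).
Substituting into the budget: x* = 4 + 6/7·(M − 4·p_x − 4·p_y)/p_x, and y* = 4 + 1/7·(…)/p_y.
Discretionary income = 82 − 4·2.4 − 4·11 = 28.4; x* = 4 + 6/7·28.4/2.4 = 14.1429; y* = 4 + 1/7·28.4/11 = 4.3688.
Expenditure on y: 11·4.3688 = 48.0571; share = 0.5861.

share on y = 0.5861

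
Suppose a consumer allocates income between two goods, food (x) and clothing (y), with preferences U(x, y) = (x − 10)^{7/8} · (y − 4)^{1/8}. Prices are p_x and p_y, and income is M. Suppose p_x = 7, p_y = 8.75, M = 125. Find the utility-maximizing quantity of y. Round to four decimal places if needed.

y* = 4.2857

This is Cobb-Douglas in (x−10, y−4): tangency gives 0.875·p_y·(y−4) = 0.125·p_x·(x−10).
After buying the subsistence bundle (10, 4), a share 0.875 of the remaining income goes to x: x* = 10 + 0.875·(M − 10p_x − 4p_y)/p_x.
Discretionary income = 125 − 10·7 − 4·8.75 = 20; y* = 4 + 0.125·20/8.75 = 4.2857.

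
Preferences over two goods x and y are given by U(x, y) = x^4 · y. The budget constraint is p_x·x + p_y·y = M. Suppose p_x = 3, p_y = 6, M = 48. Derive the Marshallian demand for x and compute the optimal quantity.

Tangency: MRS = 4·y/x = p_x/p_y.
So 4·p_y·y = p_x·x; combined with the budget, a share 0.8 of income goes to x.
Demand: x*(p_x,p_y,M) = 0.8·M/p_x and y* = 0.2·M/p_y.
At p_x=3, p_y=6, M=48: x* = 0.8·48/3 = 12.8.

x* = 12.8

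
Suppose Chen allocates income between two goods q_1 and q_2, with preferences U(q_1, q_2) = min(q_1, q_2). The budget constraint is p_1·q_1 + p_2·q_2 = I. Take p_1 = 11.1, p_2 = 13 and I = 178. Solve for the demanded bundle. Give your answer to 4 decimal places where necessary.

q_1* = 7.3859, q_2* = 7.3859

Leontief preferences: the optimum is at the kink where q_1/1 = q_2/1, i.e. q_2 = q_1.
Budget: p_1·q_1 + p_2·q_1 = I, so (p_1 + p_2)·q_1 = I.
Demand: q_1*(p_1,p_2,I) = I/(p_1 + p_2), q_2* = I/(p_1 + p_2).
Here 11.1 + 13 = 24.1, giving q_1* = 7.3859 and q_2* = 7.3859.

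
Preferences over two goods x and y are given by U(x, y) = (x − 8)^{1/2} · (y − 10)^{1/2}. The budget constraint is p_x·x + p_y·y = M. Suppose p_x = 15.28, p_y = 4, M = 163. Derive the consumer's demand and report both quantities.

x* = 8.0249, y* = 10.095

MRS = (y−10)/(x−8). Tangency with p_x/p_y gives y−10 = (p_x/p_y)·(x−8).
Substituting into the budget: x* = 8 + 0.5·(M − 8·p_x − 10·p_y)/p_x, and y* = 10 + 0.5·(…)/p_y.
Discretionary income = 163 − 8·15.28 − 10·4 = 0.76; x* = 8 + 0.5·0.76/15.28 = 8.0249; y* = 10 + 0.5·0.76/4 = 10.095.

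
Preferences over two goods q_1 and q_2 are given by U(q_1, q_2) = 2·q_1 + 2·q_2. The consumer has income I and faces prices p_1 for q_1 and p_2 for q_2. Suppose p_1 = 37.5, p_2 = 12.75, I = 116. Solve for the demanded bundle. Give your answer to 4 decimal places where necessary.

q_1* = 0, q_2* = 9.098

Perfect substitutes: compare marginal utility per dollar. 2/p_1 vs 2/p_2 → 0.0533 vs 0.1569.
q_2 gives more utility per dollar, so spend all income on q_2: q_2* = I/p_2, q_1* = 0.
Numerically: q_1* = 0, q_2* = 9.098.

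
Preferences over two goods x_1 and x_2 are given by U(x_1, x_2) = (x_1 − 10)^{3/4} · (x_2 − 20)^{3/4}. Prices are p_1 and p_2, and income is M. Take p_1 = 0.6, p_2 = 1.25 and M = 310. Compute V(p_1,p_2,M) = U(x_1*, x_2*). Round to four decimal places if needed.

MRS = (x_2−20)/(x_1−10). Tangency with p_1/p_2 gives x_2−20 = (p_1/p_2)·(x_1−10).
Substituting into the budget: x_1* = 10 + 0.5·(M − 10·p_1 − 20·p_2)/p_1, and x_2* = 20 + 0.5·(…)/p_2.
Discretionary income = 310 − 10·0.6 − 20·1.25 = 279; x_1* = 10 + 0.5·279/0.6 = 242.5; x_2* = 20 + 0.5·279/1.25 = 131.6.
Utility at the optimum: U(242.5, 131.6) = 2044.3976.

V = 2044.3976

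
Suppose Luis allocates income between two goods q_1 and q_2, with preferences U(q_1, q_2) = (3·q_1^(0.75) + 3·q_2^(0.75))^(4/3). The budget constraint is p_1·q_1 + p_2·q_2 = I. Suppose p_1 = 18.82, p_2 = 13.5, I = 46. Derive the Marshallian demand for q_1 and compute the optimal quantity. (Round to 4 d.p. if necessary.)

q_1* = 0.6589

MU_q_1 ∝ 3·q_1^(-0.25), MU_q_2 ∝ 3·q_2^(-0.25), so MRS = (q_2/q_1)^(0.25) = p_1/p_2.
Solve for the ratio: q_2/q_1 = [p_1/p_2]^(4).
Substitute q_2 = (q_2/q_1)·q_1 into the budget: q_1* = I/(p_1 + p_2·(q_2/q_1)).
Numerically q_2/q_1 = 3.776969, so q_1* = 46/(18.82 + 13.5·3.776969) = 0.6589.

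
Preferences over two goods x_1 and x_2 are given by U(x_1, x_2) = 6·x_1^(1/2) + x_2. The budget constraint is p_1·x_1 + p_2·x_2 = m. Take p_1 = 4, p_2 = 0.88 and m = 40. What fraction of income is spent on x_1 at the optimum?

MU_x_1 = 3/√x_1, MU_x_2 = 1. Tangency: 3/√x_1 = p_1/p_2.
Solve: √x_1 = 3·p_2/p_1, so x_1*(p_1,p_2) = (3·p_2/p_1)², and x_2* = (m − p_1·x_1*)/p_2.
Plugging in: x_1* = (3·0.88/4)² = 0.4356, x_2* = 43.4745.
Expenditure on x_1: 4·0.4356 = 1.7424; share = 0.0436.

share on x_1 = 0.0436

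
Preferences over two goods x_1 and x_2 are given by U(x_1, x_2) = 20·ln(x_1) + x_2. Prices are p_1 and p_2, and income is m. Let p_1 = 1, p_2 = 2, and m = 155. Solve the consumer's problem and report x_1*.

MU_x_1 = 20/x_1, MU_x_2 = 1. Tangency: 20/x_1 = p_1/p_2.
So x_1*(p_1,p_2) = 20·p_2/p_1, independent of income; and x_2* = (m − 20·p_2)/p_2.
At the given prices: x_1* = 20·2/1 = 40.

x_1* = 40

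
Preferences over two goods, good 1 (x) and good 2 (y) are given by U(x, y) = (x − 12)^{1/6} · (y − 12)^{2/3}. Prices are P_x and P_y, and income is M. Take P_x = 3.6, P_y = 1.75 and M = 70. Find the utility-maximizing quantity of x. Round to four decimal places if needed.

x* = 12.3222

MRS = (1/4)·(y−12)/(x−12). Tangency with P_x/P_y gives y−12 = 4·(P_x/P_y)·(x−12).
Substituting into the budget: x* = 12 + 0.2·(M − 12·P_x − 12·P_y)/P_x, and y* = 12 + 0.8·(…)/P_y.
Discretionary income = 70 − 12·3.6 − 12·1.75 = 5.8; x* = 12 + 0.2·5.8/3.6 = 12.3222.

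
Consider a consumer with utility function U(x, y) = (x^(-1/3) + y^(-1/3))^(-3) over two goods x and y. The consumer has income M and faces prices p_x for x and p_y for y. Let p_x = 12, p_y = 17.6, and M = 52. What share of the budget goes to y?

MRS = MU_x/MU_y = (y/x)^(4/3). Set equal to p_x/p_y.
Solve for the ratio: y/x = [p_x/p_y]^(0.75).
Substitute y = (y/x)·x into the budget: x* = M/(p_x + p_y·(y/x)).
Numerically y/x = 0.750328, so x* = 52/(12 + 17.6·0.750328) = 2.063 and y* = 0.750328·2.063 = 1.5479.
Expenditure on y: 17.6·1.5479 = 27.2438; share = 0.5239.

share on y = 0.5239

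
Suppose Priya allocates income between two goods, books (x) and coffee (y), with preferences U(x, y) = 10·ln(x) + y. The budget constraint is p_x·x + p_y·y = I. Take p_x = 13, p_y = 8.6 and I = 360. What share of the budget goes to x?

share on x = 0.2389

MU_x = 10/x, MU_y = 1. Tangency: 10/x = p_x/p_y.
So x*(p_x,p_y) = 10·p_y/p_x, independent of income; and y* = (I − 10·p_y)/p_y.
At the given prices: x* = 10·8.6/13 = 6.6154, and y* = 31.8605.
Expenditure on x: 13·6.6154 = 86; share = 0.2389.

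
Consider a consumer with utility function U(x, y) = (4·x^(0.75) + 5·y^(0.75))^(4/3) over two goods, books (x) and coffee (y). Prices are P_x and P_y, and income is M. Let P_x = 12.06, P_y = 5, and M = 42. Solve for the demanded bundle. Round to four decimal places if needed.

Substitute y = (y/x)·x into the budget: x* = M/(P_x + P_y·(y/x)).
Numerically y/x = 82.632191, so x* = 42/(12.06 + 5·82.632191) = 0.0988 and y* = 82.632191·0.0988 = 8.1618.

x* = 0.0988, y* = 8.1618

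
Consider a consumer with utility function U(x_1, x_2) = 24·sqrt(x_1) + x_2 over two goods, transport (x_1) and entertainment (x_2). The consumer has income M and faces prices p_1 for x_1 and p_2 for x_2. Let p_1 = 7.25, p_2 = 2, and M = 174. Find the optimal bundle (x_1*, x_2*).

x_1* = 10.9584, x_2* = 47.2759

Utility is quasi-linear in x_2; the FOC for x_1 is 12/√x_1 = p_1/p_2.
Thus x_1* = (12·p_2/p_1)² — independent of M — with the rest of income spent on x_2.
Plugging in: x_1* = (12·2/7.25)² = 10.9584, x_2* = 47.2759.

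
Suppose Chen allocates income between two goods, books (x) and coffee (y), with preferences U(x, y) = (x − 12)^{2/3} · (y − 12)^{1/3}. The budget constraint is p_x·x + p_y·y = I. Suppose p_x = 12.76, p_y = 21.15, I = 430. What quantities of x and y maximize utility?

x* = 13.2059, y* = 12.3638

Let x' = x−12, y' = y−12. MRS = 2·y'/x' = p_x/p_y.
After buying the subsistence bundle (12, 12), a share 2/3 of the remaining income goes to x: x* = 12 + 2/3·(I − 12p_x − 12p_y)/p_x.
Discretionary income = 430 − 12·12.76 − 12·21.15 = 23.08; x* = 12 + 2/3·23.08/12.76 = 13.2059; y* = 12 + 1/3·23.08/21.15 = 12.3638.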